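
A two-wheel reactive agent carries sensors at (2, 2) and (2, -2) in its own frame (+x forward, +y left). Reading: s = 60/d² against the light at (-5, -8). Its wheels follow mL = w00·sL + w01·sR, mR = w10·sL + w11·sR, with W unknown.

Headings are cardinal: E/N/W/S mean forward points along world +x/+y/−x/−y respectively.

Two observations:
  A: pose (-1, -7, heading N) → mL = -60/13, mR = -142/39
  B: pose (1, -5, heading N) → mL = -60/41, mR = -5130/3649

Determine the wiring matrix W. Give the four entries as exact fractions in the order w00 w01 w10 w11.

obs A: pose=(-1,-7,N) → sL=60/13, sR=4/3, mL=-60/13, mR=-142/39
obs B: pose=(1,-5,N) → sL=60/41, sR=60/89, mL=-60/41, mR=-5130/3649
sensor matrix S = [[60/13, 4/3], [60/41, 60/89]]; det S = 55040/47437
solve [mL_A; mL_B] = S·[w00; w01] and [mR_A; mR_B] = S·[w10; w11]:
  w00 = -1, w01 = 0, w10 = -1/2, w11 = -1

-1 0 -1/2 -1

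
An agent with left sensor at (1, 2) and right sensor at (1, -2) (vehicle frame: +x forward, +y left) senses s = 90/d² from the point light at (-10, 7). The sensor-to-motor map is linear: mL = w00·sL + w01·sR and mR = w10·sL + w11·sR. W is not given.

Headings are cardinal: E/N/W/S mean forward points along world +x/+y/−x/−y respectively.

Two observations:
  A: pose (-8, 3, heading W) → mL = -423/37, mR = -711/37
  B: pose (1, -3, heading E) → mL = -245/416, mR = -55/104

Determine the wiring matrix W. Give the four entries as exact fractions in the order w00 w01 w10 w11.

-1 -1/2 -1/2 -1

obs A: pose=(-8,3,W) → sL=90/37, sR=18, mL=-423/37, mR=-711/37
obs B: pose=(1,-3,E) → sL=45/104, sR=5/16, mL=-245/416, mR=-55/104
sensor matrix S = [[90/37, 18], [45/104, 5/16]]; det S = -27045/3848
solve [mL_A; mL_B] = S·[w00; w01] and [mR_A; mR_B] = S·[w10; w11]:
  w00 = -1, w01 = -1/2, w10 = -1/2, w11 = -1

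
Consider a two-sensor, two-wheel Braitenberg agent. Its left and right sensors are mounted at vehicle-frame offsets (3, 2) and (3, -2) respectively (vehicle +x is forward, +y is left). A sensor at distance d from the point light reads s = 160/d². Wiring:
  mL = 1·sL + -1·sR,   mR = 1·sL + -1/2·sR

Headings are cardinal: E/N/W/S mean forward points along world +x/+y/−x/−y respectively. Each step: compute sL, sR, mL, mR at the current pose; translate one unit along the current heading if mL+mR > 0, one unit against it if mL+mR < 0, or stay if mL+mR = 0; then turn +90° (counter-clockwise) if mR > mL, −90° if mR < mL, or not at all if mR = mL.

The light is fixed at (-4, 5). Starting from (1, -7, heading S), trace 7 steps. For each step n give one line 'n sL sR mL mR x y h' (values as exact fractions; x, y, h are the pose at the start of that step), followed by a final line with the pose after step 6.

0 80/137 80/117 -1600/16029 3880/16029 1 -7 S
1 32/37 160/289 3328/10693 6288/10693 1 -8 E
2 40/29 40/41 480/1189 1060/1189 2 -8 N
3 32/41 160/109 -3072/4469 208/4469 2 -7 W
4 80/153 16/25 -448/3825 776/3825 3 -7 S
5 160/221 32/65 256/1105 528/1105 3 -8 E
6 20/17 4/5 32/85 66/85 4 -8 N
final 4 -7 W

n=0: pose=(1,-7,S); sL=80/137, sR=80/117; mL=-1600/16029, mR=3880/16029; mL+mR=760/5343 → advance +1; mR−mL=40/117 → turn +1·90°
n=1: pose=(1,-8,E); sL=32/37, sR=160/289; mL=3328/10693, mR=6288/10693; mL+mR=9616/10693 → advance +1; mR−mL=80/289 → turn +1·90°
n=2: pose=(2,-8,N); sL=40/29, sR=40/41; mL=480/1189, mR=1060/1189; mL+mR=1540/1189 → advance +1; mR−mL=20/41 → turn +1·90°
n=3: pose=(2,-7,W); sL=32/41, sR=160/109; mL=-3072/4469, mR=208/4469; mL+mR=-2864/4469 → advance -1; mR−mL=80/109 → turn +1·90°
n=4: pose=(3,-7,S); sL=80/153, sR=16/25; mL=-448/3825, mR=776/3825; mL+mR=328/3825 → advance +1; mR−mL=8/25 → turn +1·90°
n=5: pose=(3,-8,E); sL=160/221, sR=32/65; mL=256/1105, mR=528/1105; mL+mR=784/1105 → advance +1; mR−mL=16/65 → turn +1·90°
n=6: pose=(4,-8,N); sL=20/17, sR=4/5; mL=32/85, mR=66/85; mL+mR=98/85 → advance +1; mR−mL=2/5 → turn +1·90°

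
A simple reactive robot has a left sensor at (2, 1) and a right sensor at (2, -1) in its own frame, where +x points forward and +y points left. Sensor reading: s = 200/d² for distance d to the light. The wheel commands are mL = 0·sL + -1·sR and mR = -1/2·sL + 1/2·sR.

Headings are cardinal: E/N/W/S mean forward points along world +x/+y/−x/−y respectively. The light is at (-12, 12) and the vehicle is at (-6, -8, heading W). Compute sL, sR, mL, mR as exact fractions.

200/457 200/377 -200/377 8000/172289

left sensor world pos  = (-8, -9); dL² = 457
right sensor world pos = (-8, -7); dR² = 377
sL = 200/457 = 200/457
sR = 200/377 = 200/377
mL = 0·sL + -1·sR = -200/377
mR = -1/2·sL + 1/2·sR = 8000/172289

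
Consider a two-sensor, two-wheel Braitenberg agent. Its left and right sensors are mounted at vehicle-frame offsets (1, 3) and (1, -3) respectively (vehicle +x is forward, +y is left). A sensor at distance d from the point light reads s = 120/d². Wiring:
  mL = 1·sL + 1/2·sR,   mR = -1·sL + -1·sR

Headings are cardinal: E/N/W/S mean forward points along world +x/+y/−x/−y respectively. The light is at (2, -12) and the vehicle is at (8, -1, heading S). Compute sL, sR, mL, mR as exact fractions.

left sensor world pos  = (11, -2); dL² = 181
right sensor world pos = (5, -2); dR² = 109
sL = 120/181 = 120/181
sR = 120/109 = 120/109
mL = 1·sL + 1/2·sR = 23940/19729
mR = -1·sL + -1·sR = -34800/19729

120/181 120/109 23940/19729 -34800/19729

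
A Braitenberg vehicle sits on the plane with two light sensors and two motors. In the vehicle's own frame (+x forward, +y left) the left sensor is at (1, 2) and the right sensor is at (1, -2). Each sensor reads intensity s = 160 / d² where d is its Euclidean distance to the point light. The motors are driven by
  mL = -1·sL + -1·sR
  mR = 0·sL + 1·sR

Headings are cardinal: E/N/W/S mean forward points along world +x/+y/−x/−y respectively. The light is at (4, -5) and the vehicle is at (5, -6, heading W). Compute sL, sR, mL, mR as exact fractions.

160/9 160 -1600/9 160

left sensor world pos  = (4, -8); dL² = 9
right sensor world pos = (4, -4); dR² = 1
sL = 160/9 = 160/9
sR = 160/1 = 160
mL = -1·sL + -1·sR = -1600/9
mR = 0·sL + 1·sR = 160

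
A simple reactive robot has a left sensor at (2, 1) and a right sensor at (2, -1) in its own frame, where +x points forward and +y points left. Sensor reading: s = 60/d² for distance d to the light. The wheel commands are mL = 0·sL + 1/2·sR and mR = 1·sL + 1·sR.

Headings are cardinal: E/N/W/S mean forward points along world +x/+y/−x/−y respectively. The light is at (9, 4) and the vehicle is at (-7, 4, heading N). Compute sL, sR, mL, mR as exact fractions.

60/293 60/229 30/229 31320/67097

left sensor world pos  = (-8, 6); dL² = 293
right sensor world pos = (-6, 6); dR² = 229
sL = 60/293 = 60/293
sR = 60/229 = 60/229
mL = 0·sL + 1/2·sR = 30/229
mR = 1·sL + 1·sR = 31320/67097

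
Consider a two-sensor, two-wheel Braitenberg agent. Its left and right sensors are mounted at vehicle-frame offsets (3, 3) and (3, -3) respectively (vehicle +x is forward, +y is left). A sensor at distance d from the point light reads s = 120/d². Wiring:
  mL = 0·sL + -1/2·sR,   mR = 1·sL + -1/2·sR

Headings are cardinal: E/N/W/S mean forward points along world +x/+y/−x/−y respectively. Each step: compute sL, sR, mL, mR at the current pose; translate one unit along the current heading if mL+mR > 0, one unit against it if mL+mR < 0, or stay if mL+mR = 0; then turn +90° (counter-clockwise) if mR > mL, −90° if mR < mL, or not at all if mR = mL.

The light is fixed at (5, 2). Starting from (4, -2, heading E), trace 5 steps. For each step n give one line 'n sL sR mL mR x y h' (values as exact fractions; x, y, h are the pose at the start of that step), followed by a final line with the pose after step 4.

0 24 120/53 -60/53 1212/53 4 -2 E
1 12 12 -6 6 5 -2 N
2 60/29 12 -6 -114/29 5 -2 W
3 24/13 120/53 -60/53 492/689 6 -2 S
4 15/2 30/13 -15/13 165/26 6 -1 E
final 7 -1 N

n=0: pose=(4,-2,E); sL=24, sR=120/53; mL=-60/53, mR=1212/53; mL+mR=1152/53 → advance +1; mR−mL=24 → turn +1·90°
n=1: pose=(5,-2,N); sL=12, sR=12; mL=-6, mR=6; mL+mR=0 → advance +0; mR−mL=12 → turn +1·90°
n=2: pose=(5,-2,W); sL=60/29, sR=12; mL=-6, mR=-114/29; mL+mR=-288/29 → advance -1; mR−mL=60/29 → turn +1·90°
n=3: pose=(6,-2,S); sL=24/13, sR=120/53; mL=-60/53, mR=492/689; mL+mR=-288/689 → advance -1; mR−mL=24/13 → turn +1·90°
n=4: pose=(6,-1,E); sL=15/2, sR=30/13; mL=-15/13, mR=165/26; mL+mR=135/26 → advance +1; mR−mL=15/2 → turn +1·90°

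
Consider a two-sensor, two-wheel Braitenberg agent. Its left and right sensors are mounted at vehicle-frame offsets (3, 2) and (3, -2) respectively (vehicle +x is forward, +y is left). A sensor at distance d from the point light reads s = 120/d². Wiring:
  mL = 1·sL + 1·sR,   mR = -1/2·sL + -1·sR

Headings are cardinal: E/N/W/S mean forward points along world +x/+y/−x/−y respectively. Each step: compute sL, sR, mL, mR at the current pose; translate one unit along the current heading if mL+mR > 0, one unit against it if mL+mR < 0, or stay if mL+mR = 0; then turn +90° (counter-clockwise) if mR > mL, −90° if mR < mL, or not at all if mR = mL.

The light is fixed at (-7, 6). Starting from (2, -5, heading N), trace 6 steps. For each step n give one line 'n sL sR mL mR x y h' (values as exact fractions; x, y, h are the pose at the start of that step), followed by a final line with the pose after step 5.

n=0: pose=(2,-5,N); sL=120/113, sR=24/37; mL=7152/4181, mR=-4932/4181; mL+mR=60/113 → advance +1; mR−mL=-12084/4181 → turn -1·90°
n=1: pose=(2,-4,E); sL=15/26, sR=5/12; mL=155/156, mR=-55/78; mL+mR=15/52 → advance +1; mR−mL=-265/156 → turn -1·90°
n=2: pose=(3,-4,S); sL=120/313, sR=120/233; mL=65520/72929, mR=-51540/72929; mL+mR=60/313 → advance +1; mR−mL=-117060/72929 → turn -1·90°
n=3: pose=(3,-5,W); sL=60/109, sR=12/13; mL=2088/1417, mR=-1698/1417; mL+mR=30/109 → advance +1; mR−mL=-3786/1417 → turn -1·90°
n=4: pose=(2,-5,N); sL=120/113, sR=24/37; mL=7152/4181, mR=-4932/4181; mL+mR=60/113 → advance +1; mR−mL=-12084/4181 → turn -1·90°
n=5: pose=(2,-4,E); sL=15/26, sR=5/12; mL=155/156, mR=-55/78; mL+mR=15/52 → advance +1; mR−mL=-265/156 → turn -1·90°

0 120/113 24/37 7152/4181 -4932/4181 2 -5 N
1 15/26 5/12 155/156 -55/78 2 -4 E
2 120/313 120/233 65520/72929 -51540/72929 3 -4 S
3 60/109 12/13 2088/1417 -1698/1417 3 -5 W
4 120/113 24/37 7152/4181 -4932/4181 2 -5 N
5 15/26 5/12 155/156 -55/78 2 -4 E
final 3 -4 S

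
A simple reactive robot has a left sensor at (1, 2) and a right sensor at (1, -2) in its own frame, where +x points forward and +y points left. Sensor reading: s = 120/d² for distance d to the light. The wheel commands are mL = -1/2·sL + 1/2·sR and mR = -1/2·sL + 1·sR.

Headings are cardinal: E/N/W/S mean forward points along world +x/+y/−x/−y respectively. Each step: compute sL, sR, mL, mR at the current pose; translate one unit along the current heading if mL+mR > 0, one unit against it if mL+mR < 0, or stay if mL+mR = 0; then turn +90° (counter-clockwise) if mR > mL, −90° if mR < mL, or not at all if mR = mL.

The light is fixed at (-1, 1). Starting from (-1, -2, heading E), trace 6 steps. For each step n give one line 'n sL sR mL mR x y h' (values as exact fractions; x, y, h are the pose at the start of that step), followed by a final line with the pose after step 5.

0 60 60/13 -360/13 -330/13 -1 -2 E
1 120/13 24 96/13 252/13 -2 -2 N
2 6 30 12 27 -2 -1 W
3 40/3 24/5 -64/15 -28/15 -3 -1 S
4 60 12 -24 -18 -3 0 E
5 24/5 120 288/5 588/5 -4 0 N
final -4 1 W

n=0: pose=(-1,-2,E); sL=60, sR=60/13; mL=-360/13, mR=-330/13; mL+mR=-690/13 → advance -1; mR−mL=30/13 → turn +1·90°
n=1: pose=(-2,-2,N); sL=120/13, sR=24; mL=96/13, mR=252/13; mL+mR=348/13 → advance +1; mR−mL=12 → turn +1·90°
n=2: pose=(-2,-1,W); sL=6, sR=30; mL=12, mR=27; mL+mR=39 → advance +1; mR−mL=15 → turn +1·90°
n=3: pose=(-3,-1,S); sL=40/3, sR=24/5; mL=-64/15, mR=-28/15; mL+mR=-92/15 → advance -1; mR−mL=12/5 → turn +1·90°
n=4: pose=(-3,0,E); sL=60, sR=12; mL=-24, mR=-18; mL+mR=-42 → advance -1; mR−mL=6 → turn +1·90°
n=5: pose=(-4,0,N); sL=24/5, sR=120; mL=288/5, mR=588/5; mL+mR=876/5 → advance +1; mR−mL=60 → turn +1·90°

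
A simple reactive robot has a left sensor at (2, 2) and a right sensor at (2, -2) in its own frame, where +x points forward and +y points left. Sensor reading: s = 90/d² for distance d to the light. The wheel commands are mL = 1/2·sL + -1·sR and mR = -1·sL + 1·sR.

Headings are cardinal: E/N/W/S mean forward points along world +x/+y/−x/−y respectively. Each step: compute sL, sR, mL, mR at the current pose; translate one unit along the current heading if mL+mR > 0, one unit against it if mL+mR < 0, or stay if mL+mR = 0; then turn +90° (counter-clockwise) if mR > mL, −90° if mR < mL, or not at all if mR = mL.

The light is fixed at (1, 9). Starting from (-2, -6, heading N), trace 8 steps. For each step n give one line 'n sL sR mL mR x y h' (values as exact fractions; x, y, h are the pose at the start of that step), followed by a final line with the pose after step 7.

n=0: pose=(-2,-6,N); sL=45/97, sR=9/17; mL=-981/3298, mR=108/1649; mL+mR=-45/194 → advance -1; mR−mL=1197/3298 → turn +1·90°
n=1: pose=(-2,-7,W); sL=90/349, sR=90/221; mL=-21465/77129, mR=11520/77129; mL+mR=-45/349 → advance -1; mR−mL=32985/77129 → turn +1·90°
n=2: pose=(-1,-7,S); sL=5/18, sR=9/34; mL=-77/612, mR=-2/153; mL+mR=-5/36 → advance -1; mR−mL=23/204 → turn +1·90°
n=3: pose=(-1,-6,E); sL=90/169, sR=90/289; mL=-2205/48841, mR=-10800/48841; mL+mR=-45/169 → advance -1; mR−mL=-8595/48841 → turn -1·90°
n=4: pose=(-2,-6,S); sL=9/29, sR=45/157; mL=-1197/9106, mR=-108/4553; mL+mR=-9/58 → advance -1; mR−mL=981/9106 → turn +1·90°
n=5: pose=(-2,-5,E); sL=18/29, sR=90/257; mL=-297/7453, mR=-2016/7453; mL+mR=-9/29 → advance -1; mR−mL=-1719/7453 → turn -1·90°
n=6: pose=(-3,-5,S); sL=9/26, sR=45/146; mL=-513/3796, mR=-36/949; mL+mR=-9/52 → advance -1; mR−mL=369/3796 → turn +1·90°
n=7: pose=(-3,-4,E); sL=18/25, sR=90/229; mL=-189/5725, mR=-1872/5725; mL+mR=-9/25 → advance -1; mR−mL=-1683/5725 → turn -1·90°

0 45/97 9/17 -981/3298 108/1649 -2 -6 N
1 90/349 90/221 -21465/77129 11520/77129 -2 -7 W
2 5/18 9/34 -77/612 -2/153 -1 -7 S
3 90/169 90/289 -2205/48841 -10800/48841 -1 -6 E
4 9/29 45/157 -1197/9106 -108/4553 -2 -6 S
5 18/29 90/257 -297/7453 -2016/7453 -2 -5 E
6 9/26 45/146 -513/3796 -36/949 -3 -5 S
7 18/25 90/229 -189/5725 -1872/5725 -3 -4 E
final -4 -4 S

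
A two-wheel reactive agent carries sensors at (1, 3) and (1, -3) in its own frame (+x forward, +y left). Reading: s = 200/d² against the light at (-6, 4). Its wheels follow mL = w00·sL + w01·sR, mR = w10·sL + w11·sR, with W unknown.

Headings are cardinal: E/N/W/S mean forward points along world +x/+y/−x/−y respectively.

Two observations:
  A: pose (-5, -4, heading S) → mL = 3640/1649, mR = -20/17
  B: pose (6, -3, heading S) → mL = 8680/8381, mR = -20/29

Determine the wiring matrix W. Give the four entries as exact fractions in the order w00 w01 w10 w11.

1/2 1/2 0 -1/2

obs A: pose=(-5,-4,S) → sL=200/97, sR=40/17, mL=3640/1649, mR=-20/17
obs B: pose=(6,-3,S) → sL=200/289, sR=40/29, mL=8680/8381, mR=-20/29
sensor matrix S = [[200/97, 40/17], [200/289, 40/29]]; det S = 16800000/13820269
solve [mL_A; mL_B] = S·[w00; w01] and [mR_A; mR_B] = S·[w10; w11]:
  w00 = 1/2, w01 = 1/2, w10 = 0, w11 = -1/2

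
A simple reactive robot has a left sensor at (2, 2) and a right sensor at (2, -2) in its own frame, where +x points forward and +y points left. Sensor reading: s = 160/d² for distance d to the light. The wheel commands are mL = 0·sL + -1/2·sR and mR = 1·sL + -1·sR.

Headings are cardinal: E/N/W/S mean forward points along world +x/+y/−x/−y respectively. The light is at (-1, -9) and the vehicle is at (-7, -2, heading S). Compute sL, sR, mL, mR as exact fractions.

160/41 160/89 -80/89 7680/3649

left sensor world pos  = (-5, -4); dL² = 41
right sensor world pos = (-9, -4); dR² = 89
sL = 160/41 = 160/41
sR = 160/89 = 160/89
mL = 0·sL + -1/2·sR = -80/89
mR = 1·sL + -1·sR = 7680/3649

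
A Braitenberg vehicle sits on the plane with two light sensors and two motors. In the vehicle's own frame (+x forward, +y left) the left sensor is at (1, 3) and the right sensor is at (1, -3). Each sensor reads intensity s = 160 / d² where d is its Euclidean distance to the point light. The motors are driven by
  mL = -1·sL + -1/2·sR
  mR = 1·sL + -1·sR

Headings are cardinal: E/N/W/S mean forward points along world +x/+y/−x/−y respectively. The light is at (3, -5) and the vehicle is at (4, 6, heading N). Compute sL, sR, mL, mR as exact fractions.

left sensor world pos  = (1, 7); dL² = 148
right sensor world pos = (7, 7); dR² = 160
sL = 160/148 = 40/37
sR = 160/160 = 1
mL = -1·sL + -1/2·sR = -117/74
mR = 1·sL + -1·sR = 3/37

40/37 1 -117/74 3/37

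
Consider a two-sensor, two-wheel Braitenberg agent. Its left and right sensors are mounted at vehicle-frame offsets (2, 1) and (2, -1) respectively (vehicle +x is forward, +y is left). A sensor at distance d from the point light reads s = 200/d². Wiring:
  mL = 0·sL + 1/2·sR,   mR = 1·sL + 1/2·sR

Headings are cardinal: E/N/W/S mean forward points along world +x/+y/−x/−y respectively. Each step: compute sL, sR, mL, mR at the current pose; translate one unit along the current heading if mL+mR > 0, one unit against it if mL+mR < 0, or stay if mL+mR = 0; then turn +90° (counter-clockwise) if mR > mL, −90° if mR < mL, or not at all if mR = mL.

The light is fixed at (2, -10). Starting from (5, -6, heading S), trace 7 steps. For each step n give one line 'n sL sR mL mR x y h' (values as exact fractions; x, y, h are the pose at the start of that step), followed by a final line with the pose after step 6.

0 10 25 25/2 45/2 5 -6 S
1 200/41 200/29 100/29 9900/1189 5 -7 E
2 100/17 4 2 134/17 6 -7 N
3 200/13 200/29 100/29 7100/377 6 -6 W
4 10 25 25/2 45/2 5 -6 S
5 200/41 200/29 100/29 9900/1189 5 -7 E
6 100/17 4 2 134/17 6 -7 N
final 6 -6 W

n=0: pose=(5,-6,S); sL=10, sR=25; mL=25/2, mR=45/2; mL+mR=35 → advance +1; mR−mL=10 → turn +1·90°
n=1: pose=(5,-7,E); sL=200/41, sR=200/29; mL=100/29, mR=9900/1189; mL+mR=14000/1189 → advance +1; mR−mL=200/41 → turn +1·90°
n=2: pose=(6,-7,N); sL=100/17, sR=4; mL=2, mR=134/17; mL+mR=168/17 → advance +1; mR−mL=100/17 → turn +1·90°
n=3: pose=(6,-6,W); sL=200/13, sR=200/29; mL=100/29, mR=7100/377; mL+mR=8400/377 → advance +1; mR−mL=200/13 → turn +1·90°
n=4: pose=(5,-6,S); sL=10, sR=25; mL=25/2, mR=45/2; mL+mR=35 → advance +1; mR−mL=10 → turn +1·90°
n=5: pose=(5,-7,E); sL=200/41, sR=200/29; mL=100/29, mR=9900/1189; mL+mR=14000/1189 → advance +1; mR−mL=200/41 → turn +1·90°
n=6: pose=(6,-7,N); sL=100/17, sR=4; mL=2, mR=134/17; mL+mR=168/17 → advance +1; mR−mL=100/17 → turn +1·90°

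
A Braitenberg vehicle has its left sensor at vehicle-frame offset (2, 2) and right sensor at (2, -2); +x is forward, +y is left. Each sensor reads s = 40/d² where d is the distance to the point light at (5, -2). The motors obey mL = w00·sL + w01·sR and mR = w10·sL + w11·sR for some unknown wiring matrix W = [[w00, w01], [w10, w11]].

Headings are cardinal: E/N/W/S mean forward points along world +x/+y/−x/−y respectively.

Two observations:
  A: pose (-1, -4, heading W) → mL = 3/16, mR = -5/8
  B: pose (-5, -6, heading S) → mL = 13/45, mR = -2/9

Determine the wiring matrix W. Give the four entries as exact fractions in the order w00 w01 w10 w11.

obs A: pose=(-1,-4,W) → sL=1/2, sR=5/8, mL=3/16, mR=-5/8
obs B: pose=(-5,-6,S) → sL=2/5, sR=2/9, mL=13/45, mR=-2/9
sensor matrix S = [[1/2, 5/8], [2/5, 2/9]]; det S = -5/36
solve [mL_A; mL_B] = S·[w00; w01] and [mR_A; mR_B] = S·[w10; w11]:
  w00 = 1, w01 = -1/2, w10 = 0, w11 = -1

1 -1/2 0 -1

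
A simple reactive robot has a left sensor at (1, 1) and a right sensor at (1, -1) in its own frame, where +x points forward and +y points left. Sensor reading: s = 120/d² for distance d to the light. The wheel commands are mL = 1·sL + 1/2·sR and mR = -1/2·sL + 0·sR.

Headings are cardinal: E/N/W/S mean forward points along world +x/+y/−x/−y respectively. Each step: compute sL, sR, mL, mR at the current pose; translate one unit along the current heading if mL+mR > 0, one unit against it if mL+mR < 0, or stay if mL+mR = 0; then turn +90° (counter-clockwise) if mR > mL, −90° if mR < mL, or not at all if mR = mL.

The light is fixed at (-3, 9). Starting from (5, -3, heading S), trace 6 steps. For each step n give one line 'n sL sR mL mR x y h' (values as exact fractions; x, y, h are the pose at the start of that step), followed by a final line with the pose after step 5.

n=0: pose=(5,-3,S); sL=12/25, sR=60/109; mL=2058/2725, mR=-6/25; mL+mR=1404/2725 → advance +1; mR−mL=-2712/2725 → turn -1·90°
n=1: pose=(5,-4,W); sL=24/49, sR=120/193; mL=7572/9457, mR=-12/49; mL+mR=5256/9457 → advance +1; mR−mL=-9888/9457 → turn -1·90°
n=2: pose=(4,-4,N); sL=2/3, sR=15/26; mL=149/156, mR=-1/3; mL+mR=97/156 → advance +1; mR−mL=-67/52 → turn -1·90°
n=3: pose=(4,-3,E); sL=24/37, sR=120/233; mL=7812/8621, mR=-12/37; mL+mR=5016/8621 → advance +1; mR−mL=-10608/8621 → turn -1·90°
n=4: pose=(5,-3,S); sL=12/25, sR=60/109; mL=2058/2725, mR=-6/25; mL+mR=1404/2725 → advance +1; mR−mL=-2712/2725 → turn -1·90°
n=5: pose=(5,-4,W); sL=24/49, sR=120/193; mL=7572/9457, mR=-12/49; mL+mR=5256/9457 → advance +1; mR−mL=-9888/9457 → turn -1·90°

0 12/25 60/109 2058/2725 -6/25 5 -3 S
1 24/49 120/193 7572/9457 -12/49 5 -4 W
2 2/3 15/26 149/156 -1/3 4 -4 N
3 24/37 120/233 7812/8621 -12/37 4 -3 E
4 12/25 60/109 2058/2725 -6/25 5 -3 S
5 24/49 120/193 7572/9457 -12/49 5 -4 W
final 4 -4 N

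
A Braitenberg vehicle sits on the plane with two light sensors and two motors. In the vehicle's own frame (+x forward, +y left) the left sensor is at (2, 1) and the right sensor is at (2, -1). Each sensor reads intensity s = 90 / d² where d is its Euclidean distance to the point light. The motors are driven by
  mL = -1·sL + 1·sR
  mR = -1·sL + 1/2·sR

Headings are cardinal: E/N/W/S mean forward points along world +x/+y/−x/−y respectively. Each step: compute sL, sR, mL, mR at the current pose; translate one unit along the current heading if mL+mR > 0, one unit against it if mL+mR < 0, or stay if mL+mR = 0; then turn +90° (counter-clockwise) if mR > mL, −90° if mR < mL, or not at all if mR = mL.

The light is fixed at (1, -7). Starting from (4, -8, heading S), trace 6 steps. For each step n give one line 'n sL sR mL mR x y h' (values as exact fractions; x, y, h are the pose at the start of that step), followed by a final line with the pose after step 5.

n=0: pose=(4,-8,S); sL=18/5, sR=90/13; mL=216/65, mR=-9/65; mL+mR=207/65 → advance +1; mR−mL=-45/13 → turn -1·90°
n=1: pose=(4,-9,W); sL=9, sR=45; mL=36, mR=27/2; mL+mR=99/2 → advance +1; mR−mL=-45/2 → turn -1·90°
n=2: pose=(3,-9,N); sL=90, sR=10; mL=-80, mR=-85; mL+mR=-165 → advance -1; mR−mL=-5 → turn -1·90°
n=3: pose=(3,-10,E); sL=9/2, sR=45/16; mL=-27/16, mR=-99/32; mL+mR=-153/32 → advance -1; mR−mL=-45/32 → turn -1·90°
n=4: pose=(2,-10,S); sL=90/29, sR=18/5; mL=72/145, mR=-189/145; mL+mR=-117/145 → advance -1; mR−mL=-9/5 → turn -1·90°
n=5: pose=(2,-9,W); sL=9, sR=45; mL=36, mR=27/2; mL+mR=99/2 → advance +1; mR−mL=-45/2 → turn -1·90°

0 18/5 90/13 216/65 -9/65 4 -8 S
1 9 45 36 27/2 4 -9 W
2 90 10 -80 -85 3 -9 N
3 9/2 45/16 -27/16 -99/32 3 -10 E
4 90/29 18/5 72/145 -189/145 2 -10 S
5 9 45 36 27/2 2 -9 W
final 1 -9 N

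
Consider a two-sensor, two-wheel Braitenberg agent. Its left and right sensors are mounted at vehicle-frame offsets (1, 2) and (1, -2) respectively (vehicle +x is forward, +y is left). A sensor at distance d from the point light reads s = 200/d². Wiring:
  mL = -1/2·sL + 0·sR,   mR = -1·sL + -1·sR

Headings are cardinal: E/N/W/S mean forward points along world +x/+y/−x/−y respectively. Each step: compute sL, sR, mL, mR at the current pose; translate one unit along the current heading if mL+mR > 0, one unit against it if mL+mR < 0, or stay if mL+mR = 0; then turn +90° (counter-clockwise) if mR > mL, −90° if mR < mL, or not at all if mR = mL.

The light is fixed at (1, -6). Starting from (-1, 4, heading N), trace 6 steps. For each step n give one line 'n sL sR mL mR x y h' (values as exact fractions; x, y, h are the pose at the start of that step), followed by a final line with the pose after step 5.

n=0: pose=(-1,4,N); sL=200/137, sR=200/121; mL=-100/137, mR=-51600/16577; mL+mR=-63700/16577 → advance -1; mR−mL=-39500/16577 → turn -1·90°
n=1: pose=(-1,3,E); sL=100/61, sR=4; mL=-50/61, mR=-344/61; mL+mR=-394/61 → advance -1; mR−mL=-294/61 → turn -1·90°
n=2: pose=(-2,3,S); sL=40/13, sR=200/89; mL=-20/13, mR=-6160/1157; mL+mR=-7940/1157 → advance -1; mR−mL=-4380/1157 → turn -1·90°
n=3: pose=(-2,4,W); sL=5/2, sR=5/4; mL=-5/4, mR=-15/4; mL+mR=-5 → advance -1; mR−mL=-5/2 → turn -1·90°
n=4: pose=(-1,4,N); sL=200/137, sR=200/121; mL=-100/137, mR=-51600/16577; mL+mR=-63700/16577 → advance -1; mR−mL=-39500/16577 → turn -1·90°
n=5: pose=(-1,3,E); sL=100/61, sR=4; mL=-50/61, mR=-344/61; mL+mR=-394/61 → advance -1; mR−mL=-294/61 → turn -1·90°

0 200/137 200/121 -100/137 -51600/16577 -1 4 N
1 100/61 4 -50/61 -344/61 -1 3 E
2 40/13 200/89 -20/13 -6160/1157 -2 3 S
3 5/2 5/4 -5/4 -15/4 -2 4 W
4 200/137 200/121 -100/137 -51600/16577 -1 4 N
5 100/61 4 -50/61 -344/61 -1 3 E
final -2 3 S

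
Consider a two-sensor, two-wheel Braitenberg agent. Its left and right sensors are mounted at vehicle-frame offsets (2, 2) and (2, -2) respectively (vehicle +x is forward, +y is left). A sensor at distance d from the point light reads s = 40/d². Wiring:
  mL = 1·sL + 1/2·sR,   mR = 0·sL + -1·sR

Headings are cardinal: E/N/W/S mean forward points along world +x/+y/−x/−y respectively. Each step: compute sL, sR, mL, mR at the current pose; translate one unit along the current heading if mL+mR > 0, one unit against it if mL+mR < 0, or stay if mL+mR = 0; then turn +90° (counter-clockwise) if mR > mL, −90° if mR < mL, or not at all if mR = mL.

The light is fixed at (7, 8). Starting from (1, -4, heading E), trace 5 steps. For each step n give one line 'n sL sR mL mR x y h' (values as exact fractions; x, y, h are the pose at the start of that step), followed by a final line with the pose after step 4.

0 10/29 10/53 675/1537 -10/53 1 -4 E
1 8/41 8/49 556/2009 -8/49 2 -4 S
2 20/137 4/17 614/2329 -4/17 2 -5 W
3 8/37 40/137 1836/5069 -40/137 1 -5 N
4 10/29 10/53 675/1537 -10/53 1 -4 E
final 2 -4 S

n=0: pose=(1,-4,E); sL=10/29, sR=10/53; mL=675/1537, mR=-10/53; mL+mR=385/1537 → advance +1; mR−mL=-965/1537 → turn -1·90°
n=1: pose=(2,-4,S); sL=8/41, sR=8/49; mL=556/2009, mR=-8/49; mL+mR=228/2009 → advance +1; mR−mL=-884/2009 → turn -1·90°
n=2: pose=(2,-5,W); sL=20/137, sR=4/17; mL=614/2329, mR=-4/17; mL+mR=66/2329 → advance +1; mR−mL=-1162/2329 → turn -1·90°
n=3: pose=(1,-5,N); sL=8/37, sR=40/137; mL=1836/5069, mR=-40/137; mL+mR=356/5069 → advance +1; mR−mL=-3316/5069 → turn -1·90°
n=4: pose=(1,-4,E); sL=10/29, sR=10/53; mL=675/1537, mR=-10/53; mL+mR=385/1537 → advance +1; mR−mL=-965/1537 → turn -1·90°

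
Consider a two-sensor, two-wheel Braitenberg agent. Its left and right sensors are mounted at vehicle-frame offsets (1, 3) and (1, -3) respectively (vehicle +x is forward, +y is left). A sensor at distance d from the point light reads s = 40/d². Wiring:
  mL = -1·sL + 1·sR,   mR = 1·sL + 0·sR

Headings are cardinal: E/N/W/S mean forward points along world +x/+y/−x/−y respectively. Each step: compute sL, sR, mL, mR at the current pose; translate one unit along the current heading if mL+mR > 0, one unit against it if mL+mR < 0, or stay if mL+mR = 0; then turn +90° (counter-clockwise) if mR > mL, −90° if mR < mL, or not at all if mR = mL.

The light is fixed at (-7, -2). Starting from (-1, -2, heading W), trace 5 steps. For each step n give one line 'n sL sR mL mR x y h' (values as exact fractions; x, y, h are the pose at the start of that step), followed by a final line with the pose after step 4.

n=0: pose=(-1,-2,W); sL=20/17, sR=20/17; mL=0, mR=20/17; mL+mR=20/17 → advance +1; mR−mL=20/17 → turn +1·90°
n=1: pose=(-2,-2,S); sL=8/13, sR=8; mL=96/13, mR=8/13; mL+mR=8 → advance +1; mR−mL=-88/13 → turn -1·90°
n=2: pose=(-2,-3,W); sL=5/4, sR=2; mL=3/4, mR=5/4; mL+mR=2 → advance +1; mR−mL=1/2 → turn +1·90°
n=3: pose=(-3,-3,S); sL=40/53, sR=8; mL=384/53, mR=40/53; mL+mR=8 → advance +1; mR−mL=-344/53 → turn -1·90°
n=4: pose=(-3,-4,W); sL=20/17, sR=4; mL=48/17, mR=20/17; mL+mR=4 → advance +1; mR−mL=-28/17 → turn -1·90°

0 20/17 20/17 0 20/17 -1 -2 W
1 8/13 8 96/13 8/13 -2 -2 S
2 5/4 2 3/4 5/4 -2 -3 W
3 40/53 8 384/53 40/53 -3 -3 S
4 20/17 4 48/17 20/17 -3 -4 W
final -4 -4 N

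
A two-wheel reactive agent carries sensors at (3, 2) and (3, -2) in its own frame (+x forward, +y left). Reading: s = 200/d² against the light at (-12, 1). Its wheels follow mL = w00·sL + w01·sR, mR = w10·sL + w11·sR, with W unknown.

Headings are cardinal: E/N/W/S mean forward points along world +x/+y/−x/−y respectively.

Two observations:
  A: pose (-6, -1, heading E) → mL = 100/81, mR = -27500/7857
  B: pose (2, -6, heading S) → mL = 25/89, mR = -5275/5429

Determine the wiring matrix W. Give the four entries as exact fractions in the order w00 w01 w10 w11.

obs A: pose=(-6,-1,E) → sL=200/81, sR=200/97, mL=100/81, mR=-27500/7857
obs B: pose=(2,-6,S) → sL=50/89, sR=50/61, mL=25/89, mR=-5275/5429
sensor matrix S = [[200/81, 200/97], [50/89, 50/61]]; det S = 36920000/42655653
solve [mL_A; mL_B] = S·[w00; w01] and [mR_A; mR_B] = S·[w10; w11]:
  w00 = 1/2, w01 = 0, w10 = -1, w11 = -1/2

1/2 0 -1 -1/2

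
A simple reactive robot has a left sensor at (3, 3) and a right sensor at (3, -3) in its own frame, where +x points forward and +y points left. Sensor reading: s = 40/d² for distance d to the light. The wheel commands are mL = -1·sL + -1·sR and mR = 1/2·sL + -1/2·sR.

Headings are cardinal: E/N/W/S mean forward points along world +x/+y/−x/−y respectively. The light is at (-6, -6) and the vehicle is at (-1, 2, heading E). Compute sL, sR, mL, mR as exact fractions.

8/37 40/89 -2192/3293 -384/3293

left sensor world pos  = (2, 5); dL² = 185
right sensor world pos = (2, -1); dR² = 89
sL = 40/185 = 8/37
sR = 40/89 = 40/89
mL = -1·sL + -1·sR = -2192/3293
mR = 1/2·sL + -1/2·sR = -384/3293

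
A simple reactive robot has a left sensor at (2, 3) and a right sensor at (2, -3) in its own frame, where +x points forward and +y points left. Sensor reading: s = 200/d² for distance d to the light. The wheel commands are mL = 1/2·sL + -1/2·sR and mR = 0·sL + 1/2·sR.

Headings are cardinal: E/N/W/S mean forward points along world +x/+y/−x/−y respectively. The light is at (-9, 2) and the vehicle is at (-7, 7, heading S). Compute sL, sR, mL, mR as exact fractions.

left sensor world pos  = (-4, 5); dL² = 34
right sensor world pos = (-10, 5); dR² = 10
sL = 200/34 = 100/17
sR = 200/10 = 20
mL = 1/2·sL + -1/2·sR = -120/17
mR = 0·sL + 1/2·sR = 10

100/17 20 -120/17 10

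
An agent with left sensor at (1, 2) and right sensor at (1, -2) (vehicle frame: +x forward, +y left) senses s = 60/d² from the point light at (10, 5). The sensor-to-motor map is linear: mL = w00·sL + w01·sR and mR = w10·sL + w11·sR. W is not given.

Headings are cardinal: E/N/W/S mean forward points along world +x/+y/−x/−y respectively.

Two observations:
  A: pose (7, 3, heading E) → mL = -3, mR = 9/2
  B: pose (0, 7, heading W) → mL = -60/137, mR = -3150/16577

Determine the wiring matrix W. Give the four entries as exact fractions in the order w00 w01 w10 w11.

0 -1 1/2 -1

obs A: pose=(7,3,E) → sL=15, sR=3, mL=-3, mR=9/2
obs B: pose=(0,7,W) → sL=60/121, sR=60/137, mL=-60/137, mR=-3150/16577
sensor matrix S = [[15, 3], [60/121, 60/137]]; det S = 84240/16577
solve [mL_A; mL_B] = S·[w00; w01] and [mR_A; mR_B] = S·[w10; w11]:
  w00 = 0, w01 = -1, w10 = 1/2, w11 = -1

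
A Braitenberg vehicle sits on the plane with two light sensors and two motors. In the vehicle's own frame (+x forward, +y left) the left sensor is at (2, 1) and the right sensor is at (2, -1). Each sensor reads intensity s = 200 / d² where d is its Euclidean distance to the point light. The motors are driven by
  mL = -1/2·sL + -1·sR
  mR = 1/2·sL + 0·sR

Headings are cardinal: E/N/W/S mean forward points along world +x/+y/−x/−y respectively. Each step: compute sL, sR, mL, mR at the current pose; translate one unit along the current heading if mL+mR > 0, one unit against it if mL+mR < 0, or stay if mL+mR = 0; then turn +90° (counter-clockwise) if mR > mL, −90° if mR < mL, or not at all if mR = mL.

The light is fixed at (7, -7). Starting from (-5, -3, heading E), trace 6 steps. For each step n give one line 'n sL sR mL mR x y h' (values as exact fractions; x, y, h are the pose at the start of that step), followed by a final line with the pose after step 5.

0 8/5 200/109 -1436/545 4/5 -5 -3 E
1 25/29 10/9 -805/522 25/58 -6 -3 N
2 200/229 200/241 -69900/55189 100/229 -6 -4 W
3 100/61 20/17 -2070/1037 50/61 -5 -4 S
4 8/5 200/109 -1436/545 4/5 -5 -3 E
5 25/29 10/9 -805/522 25/58 -6 -3 N
final -6 -4 W

n=0: pose=(-5,-3,E); sL=8/5, sR=200/109; mL=-1436/545, mR=4/5; mL+mR=-200/109 → advance -1; mR−mL=1872/545 → turn +1·90°
n=1: pose=(-6,-3,N); sL=25/29, sR=10/9; mL=-805/522, mR=25/58; mL+mR=-10/9 → advance -1; mR−mL=515/261 → turn +1·90°
n=2: pose=(-6,-4,W); sL=200/229, sR=200/241; mL=-69900/55189, mR=100/229; mL+mR=-200/241 → advance -1; mR−mL=94000/55189 → turn +1·90°
n=3: pose=(-5,-4,S); sL=100/61, sR=20/17; mL=-2070/1037, mR=50/61; mL+mR=-20/17 → advance -1; mR−mL=2920/1037 → turn +1·90°
n=4: pose=(-5,-3,E); sL=8/5, sR=200/109; mL=-1436/545, mR=4/5; mL+mR=-200/109 → advance -1; mR−mL=1872/545 → turn +1·90°
n=5: pose=(-6,-3,N); sL=25/29, sR=10/9; mL=-805/522, mR=25/58; mL+mR=-10/9 → advance -1; mR−mL=515/261 → turn +1·90°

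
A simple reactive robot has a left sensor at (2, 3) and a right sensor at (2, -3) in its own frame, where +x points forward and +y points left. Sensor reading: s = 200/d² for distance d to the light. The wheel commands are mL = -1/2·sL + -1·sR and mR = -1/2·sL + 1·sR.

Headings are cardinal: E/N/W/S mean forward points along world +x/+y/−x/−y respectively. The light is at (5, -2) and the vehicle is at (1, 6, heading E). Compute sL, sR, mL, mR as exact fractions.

left sensor world pos  = (3, 9); dL² = 125
right sensor world pos = (3, 3); dR² = 29
sL = 200/125 = 8/5
sR = 200/29 = 200/29
mL = -1/2·sL + -1·sR = -1116/145
mR = -1/2·sL + 1·sR = 884/145

8/5 200/29 -1116/145 884/145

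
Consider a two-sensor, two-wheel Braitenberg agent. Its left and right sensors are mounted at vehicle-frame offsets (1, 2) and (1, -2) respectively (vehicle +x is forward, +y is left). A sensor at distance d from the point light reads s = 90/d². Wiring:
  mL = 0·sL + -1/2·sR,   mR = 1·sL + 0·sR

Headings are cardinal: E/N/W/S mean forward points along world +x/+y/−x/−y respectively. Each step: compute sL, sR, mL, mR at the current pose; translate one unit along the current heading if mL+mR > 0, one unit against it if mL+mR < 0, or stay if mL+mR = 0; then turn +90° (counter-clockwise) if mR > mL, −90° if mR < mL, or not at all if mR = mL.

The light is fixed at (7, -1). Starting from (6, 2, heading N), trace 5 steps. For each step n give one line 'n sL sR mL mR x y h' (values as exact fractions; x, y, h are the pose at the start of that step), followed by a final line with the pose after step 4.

n=0: pose=(6,2,N); sL=18/5, sR=90/17; mL=-45/17, mR=18/5; mL+mR=81/85 → advance +1; mR−mL=531/85 → turn +1·90°
n=1: pose=(6,3,W); sL=45/4, sR=9/4; mL=-9/8, mR=45/4; mL+mR=81/8 → advance +1; mR−mL=99/8 → turn +1·90°
n=2: pose=(5,3,S); sL=10, sR=18/5; mL=-9/5, mR=10; mL+mR=41/5 → advance +1; mR−mL=59/5 → turn +1·90°
n=3: pose=(5,2,E); sL=45/13, sR=45; mL=-45/2, mR=45/13; mL+mR=-495/26 → advance -1; mR−mL=675/26 → turn +1·90°
n=4: pose=(4,2,N); sL=90/41, sR=90/17; mL=-45/17, mR=90/41; mL+mR=-315/697 → advance -1; mR−mL=3375/697 → turn +1·90°

0 18/5 90/17 -45/17 18/5 6 2 N
1 45/4 9/4 -9/8 45/4 6 3 W
2 10 18/5 -9/5 10 5 3 S
3 45/13 45 -45/2 45/13 5 2 E
4 90/41 90/17 -45/17 90/41 4 2 N
final 4 1 W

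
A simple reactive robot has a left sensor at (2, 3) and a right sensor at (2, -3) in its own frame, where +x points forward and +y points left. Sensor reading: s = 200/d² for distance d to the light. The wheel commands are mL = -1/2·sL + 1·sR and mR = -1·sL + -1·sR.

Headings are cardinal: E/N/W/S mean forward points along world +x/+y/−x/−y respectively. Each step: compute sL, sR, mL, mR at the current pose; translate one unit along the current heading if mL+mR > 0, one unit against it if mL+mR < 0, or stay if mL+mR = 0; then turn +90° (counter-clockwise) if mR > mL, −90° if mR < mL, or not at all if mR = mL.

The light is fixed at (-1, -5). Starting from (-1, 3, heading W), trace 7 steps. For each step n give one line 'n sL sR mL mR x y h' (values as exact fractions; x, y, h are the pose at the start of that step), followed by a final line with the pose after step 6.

n=0: pose=(-1,3,W); sL=200/29, sR=8/5; mL=-268/145, mR=-1232/145; mL+mR=-300/29 → advance -1; mR−mL=-964/145 → turn -1·90°
n=1: pose=(0,3,N); sL=25/13, sR=50/29; mL=575/754, mR=-1375/377; mL+mR=-75/26 → advance -1; mR−mL=-3325/754 → turn -1·90°
n=2: pose=(0,2,E); sL=200/109, sR=8; mL=772/109, mR=-1072/109; mL+mR=-300/109 → advance -1; mR−mL=-1844/109 → turn -1·90°
n=3: pose=(-1,2,S); sL=100/17, sR=100/17; mL=50/17, mR=-200/17; mL+mR=-150/17 → advance -1; mR−mL=-250/17 → turn -1·90°
n=4: pose=(-1,3,W); sL=200/29, sR=8/5; mL=-268/145, mR=-1232/145; mL+mR=-300/29 → advance -1; mR−mL=-964/145 → turn -1·90°
n=5: pose=(0,3,N); sL=25/13, sR=50/29; mL=575/754, mR=-1375/377; mL+mR=-75/26 → advance -1; mR−mL=-3325/754 → turn -1·90°
n=6: pose=(0,2,E); sL=200/109, sR=8; mL=772/109, mR=-1072/109; mL+mR=-300/109 → advance -1; mR−mL=-1844/109 → turn -1·90°

0 200/29 8/5 -268/145 -1232/145 -1 3 W
1 25/13 50/29 575/754 -1375/377 0 3 N
2 200/109 8 772/109 -1072/109 0 2 E
3 100/17 100/17 50/17 -200/17 -1 2 S
4 200/29 8/5 -268/145 -1232/145 -1 3 W
5 25/13 50/29 575/754 -1375/377 0 3 N
6 200/109 8 772/109 -1072/109 0 2 E
final -1 2 S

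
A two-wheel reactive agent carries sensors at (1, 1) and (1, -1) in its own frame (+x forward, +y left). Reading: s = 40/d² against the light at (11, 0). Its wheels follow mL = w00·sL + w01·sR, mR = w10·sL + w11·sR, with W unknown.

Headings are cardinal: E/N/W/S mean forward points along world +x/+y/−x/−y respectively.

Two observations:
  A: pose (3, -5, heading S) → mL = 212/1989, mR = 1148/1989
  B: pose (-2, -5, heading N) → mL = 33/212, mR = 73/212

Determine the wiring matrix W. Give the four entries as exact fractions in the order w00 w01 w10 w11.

-1/2 1 1/2 1

obs A: pose=(3,-5,S) → sL=8/17, sR=40/117, mL=212/1989, mR=1148/1989
obs B: pose=(-2,-5,N) → sL=10/53, sR=1/4, mL=33/212, mR=73/212
sensor matrix S = [[8/17, 40/117], [10/53, 1/4]]; det S = 5602/105417
solve [mL_A; mL_B] = S·[w00; w01] and [mR_A; mR_B] = S·[w10; w11]:
  w00 = -1/2, w01 = 1, w10 = 1/2, w11 = 1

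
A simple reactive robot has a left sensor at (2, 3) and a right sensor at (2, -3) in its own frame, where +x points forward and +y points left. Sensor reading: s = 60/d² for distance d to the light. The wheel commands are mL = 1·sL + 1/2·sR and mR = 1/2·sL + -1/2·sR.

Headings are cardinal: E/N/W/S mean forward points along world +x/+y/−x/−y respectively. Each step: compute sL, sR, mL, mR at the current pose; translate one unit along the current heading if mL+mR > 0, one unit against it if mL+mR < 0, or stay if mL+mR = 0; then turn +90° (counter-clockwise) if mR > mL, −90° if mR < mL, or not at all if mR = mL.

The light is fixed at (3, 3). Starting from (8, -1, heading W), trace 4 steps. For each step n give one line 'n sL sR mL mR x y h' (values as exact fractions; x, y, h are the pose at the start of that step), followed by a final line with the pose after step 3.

n=0: pose=(8,-1,W); sL=30/29, sR=6; mL=117/29, mR=-72/29; mL+mR=45/29 → advance +1; mR−mL=-189/29 → turn -1·90°
n=1: pose=(7,-1,N); sL=12, sR=60/53; mL=666/53, mR=288/53; mL+mR=18 → advance +1; mR−mL=-378/53 → turn -1·90°
n=2: pose=(7,0,E); sL=5/3, sR=5/6; mL=25/12, mR=5/12; mL+mR=5/2 → advance +1; mR−mL=-5/3 → turn -1·90°
n=3: pose=(8,0,S); sL=60/89, sR=60/29; mL=4410/2581, mR=-1800/2581; mL+mR=90/89 → advance +1; mR−mL=-6210/2581 → turn -1·90°

0 30/29 6 117/29 -72/29 8 -1 W
1 12 60/53 666/53 288/53 7 -1 N
2 5/3 5/6 25/12 5/12 7 0 E
3 60/89 60/29 4410/2581 -1800/2581 8 0 S
final 8 -1 W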